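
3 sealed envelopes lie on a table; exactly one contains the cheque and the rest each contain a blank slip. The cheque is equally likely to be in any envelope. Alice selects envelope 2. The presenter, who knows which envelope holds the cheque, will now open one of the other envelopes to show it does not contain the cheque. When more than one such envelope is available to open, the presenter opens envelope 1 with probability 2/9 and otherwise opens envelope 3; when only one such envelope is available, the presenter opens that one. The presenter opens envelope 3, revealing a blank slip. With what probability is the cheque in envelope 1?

9/16

Consider each possible location of the cheque in turn.
If it is in envelope 1 (prior 1/3): only envelope 3 is available, probability 1; weight (1/3)·1 = 1/3.
If it is in envelope 2 (prior 1/3): envelope 1 is available but not opened, probability 7/9; weight (1/3)·(7/9) = 7/27.
If it is in envelope 3 (prior 1/3): the presenter opened envelope 3, so this case is ruled out; weight (1/3)·0 = 0.
The weights sum to 16/27.
So P(the cheque in envelope 1 | the presenter opened envelope 3) = (1/3) / (16/27) = 9/16.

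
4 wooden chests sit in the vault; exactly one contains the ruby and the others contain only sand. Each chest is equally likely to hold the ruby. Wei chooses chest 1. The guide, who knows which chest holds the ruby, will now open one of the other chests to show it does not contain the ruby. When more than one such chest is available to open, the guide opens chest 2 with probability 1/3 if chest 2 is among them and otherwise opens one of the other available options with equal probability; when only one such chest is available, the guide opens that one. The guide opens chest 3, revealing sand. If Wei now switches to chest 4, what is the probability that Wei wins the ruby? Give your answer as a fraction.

Apply Bayes' rule, conditioning on where the ruby actually is.
If it is in chest 1 (prior 1/4): chest 2 is available but not opened; chest 3 gets probability (1 − 1/3)/2 = 1/3; weight (1/4)·(1/3) = 1/12.
If it is in chest 2 (prior 1/4): chest 2 holds the prize so is unavailable; the guide chooses uniformly among the 2 others, probability 1/2; weight (1/4)·(1/2) = 1/8.
If it is in chest 3 (prior 1/4): the guide opened chest 3, so this case is ruled out; weight (1/4)·0 = 0.
If it is in chest 4 (prior 1/4): chest 2 is available but not opened, probability 2/3; weight (1/4)·(2/3) = 1/6.
The weights sum to 3/8.
So P(the ruby in chest 4 | the guide opened chest 3) = (1/6) / (3/8) = 4/9.

4/9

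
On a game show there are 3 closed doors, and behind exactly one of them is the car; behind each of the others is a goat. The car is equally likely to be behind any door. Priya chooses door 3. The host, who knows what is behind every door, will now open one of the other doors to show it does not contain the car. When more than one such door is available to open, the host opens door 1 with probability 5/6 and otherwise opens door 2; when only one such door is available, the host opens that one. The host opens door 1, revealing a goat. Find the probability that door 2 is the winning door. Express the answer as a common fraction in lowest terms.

Apply Bayes' rule, conditioning on where the car actually is.
If it is behind door 1 (prior 1/3): the host opened door 1, so this case is ruled out; weight (1/3)·0 = 0.
If it is behind door 2 (prior 1/3): only door 1 is available, probability 1; weight (1/3)·1 = 1/3.
If it is behind door 3 (prior 1/3): door 1 is available, opened with probability 5/6; weight (1/3)·(5/6) = 5/18.
The weights sum to 11/18.
So P(the car behind door 2 | the host opened door 1) = (1/3) / (11/18) = 6/11.

6/11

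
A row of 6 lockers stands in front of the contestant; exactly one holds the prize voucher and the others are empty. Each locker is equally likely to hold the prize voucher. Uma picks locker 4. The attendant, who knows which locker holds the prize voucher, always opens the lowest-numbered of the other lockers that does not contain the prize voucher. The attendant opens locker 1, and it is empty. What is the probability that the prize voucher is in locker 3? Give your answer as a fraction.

1/5

Consider each possible location of the prize voucher in turn.
If it is in locker 1 (prior 1/6): the attendant opened locker 1, so this case is ruled out; weight (1/6)·0 = 0.
If it is in any of lockers 2, 3, 4, 5, and 6 (prior 1/6 each): locker 1 is the lowest-numbered option available, probability 1; weight (1/6)·1 = 1/6 each.
The weights sum to 5/6.
So P(the prize voucher in locker 3 | the attendant opened locker 1) = (1/6) / (5/6) = 1/5.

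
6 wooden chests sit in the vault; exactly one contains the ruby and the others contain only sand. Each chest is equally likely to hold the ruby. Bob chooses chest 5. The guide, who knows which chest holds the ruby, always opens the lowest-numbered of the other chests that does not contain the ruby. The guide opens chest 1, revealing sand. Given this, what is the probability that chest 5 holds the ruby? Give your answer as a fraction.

Consider each possible location of the ruby in turn.
If it is in chest 1 (prior 1/6): the guide opened chest 1, so this case is ruled out; weight (1/6)·0 = 0.
If it is in any of chests 2, 3, 4, 5, and 6 (prior 1/6 each): chest 1 is the lowest-numbered option available, probability 1; weight (1/6)·1 = 1/6 each.
The weights sum to 5/6.
So P(the ruby in chest 5 | the guide opened chest 1) = (1/6) / (5/6) = 1/5.

1/5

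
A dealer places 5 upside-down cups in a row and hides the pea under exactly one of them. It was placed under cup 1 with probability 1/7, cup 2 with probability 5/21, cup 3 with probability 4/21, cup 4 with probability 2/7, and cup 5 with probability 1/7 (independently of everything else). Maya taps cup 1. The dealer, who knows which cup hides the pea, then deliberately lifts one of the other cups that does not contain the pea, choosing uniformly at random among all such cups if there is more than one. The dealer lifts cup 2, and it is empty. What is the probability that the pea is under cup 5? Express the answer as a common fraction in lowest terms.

Consider each possible location of the pea in turn.
If it is under cup 1 (prior 1/7): the dealer has 4 equally likely choices, so probability 1/4; weight (1/7)·(1/4) = 1/28.
If it is under cup 2 (prior 5/21): the dealer opened cup 2, so this case is ruled out; weight (5/21)·0 = 0.
If it is under cup 3 (prior 4/21): the dealer has 3 equally likely choices, so probability 1/3; weight (4/21)·(1/3) = 4/63.
If it is under cup 4 (prior 2/7): the dealer has 3 equally likely choices, so probability 1/3; weight (2/7)·(1/3) = 2/21.
If it is under cup 5 (prior 1/7): the dealer has 3 equally likely choices, so probability 1/3; weight (1/7)·(1/3) = 1/21.
The weights sum to 61/252.
So P(the pea under cup 5 | the dealer opened cup 2) = (1/21) / (61/252) = 12/61.

12/61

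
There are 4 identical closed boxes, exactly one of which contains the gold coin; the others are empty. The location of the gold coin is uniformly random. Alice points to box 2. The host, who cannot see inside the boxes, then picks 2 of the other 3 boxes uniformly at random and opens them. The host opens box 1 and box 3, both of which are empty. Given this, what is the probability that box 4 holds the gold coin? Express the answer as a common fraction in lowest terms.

Because the host chose which boxes to open without knowing where the gold coin is, the choice is independent of the prize location. Learning that none of the 2 opened boxes holds the gold coin simply rules out those 2 locations and leaves the remaining 2 boxes still equally likely by symmetry.
So P(the gold coin in box 4) = 1/2.

1/2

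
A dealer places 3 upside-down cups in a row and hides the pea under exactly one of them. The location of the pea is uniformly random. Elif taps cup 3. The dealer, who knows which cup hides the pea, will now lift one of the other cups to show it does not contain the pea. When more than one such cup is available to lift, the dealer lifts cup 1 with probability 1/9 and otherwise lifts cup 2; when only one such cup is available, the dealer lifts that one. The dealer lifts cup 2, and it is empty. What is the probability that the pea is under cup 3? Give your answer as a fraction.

Consider each possible location of the pea in turn.
If it is under cup 1 (prior 1/3): only cup 2 is available, probability 1; weight (1/3)·1 = 1/3.
If it is under cup 2 (prior 1/3): the dealer opened cup 2, so this case is ruled out; weight (1/3)·0 = 0.
If it is under cup 3 (prior 1/3): cup 1 is available but not opened, probability 8/9; weight (1/3)·(8/9) = 8/27.
The weights sum to 17/27.
So P(the pea under cup 3 | the dealer opened cup 2) = (8/27) / (17/27) = 8/17.

8/17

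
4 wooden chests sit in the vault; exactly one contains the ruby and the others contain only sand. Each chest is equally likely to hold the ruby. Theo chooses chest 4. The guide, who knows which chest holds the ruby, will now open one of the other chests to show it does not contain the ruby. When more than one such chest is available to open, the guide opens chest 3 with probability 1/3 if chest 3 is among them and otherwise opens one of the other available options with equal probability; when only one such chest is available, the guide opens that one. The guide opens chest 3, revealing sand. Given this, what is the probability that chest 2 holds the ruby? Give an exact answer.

1/3

Consider each possible location of the ruby in turn.
If it is in any of chests 1, 2, and 4 (prior 1/4 each): chest 3 is available, opened with probability 1/3; weight (1/4)·(1/3) = 1/12 each.
If it is in chest 3 (prior 1/4): the guide opened chest 3, so this case is ruled out; weight (1/4)·0 = 0.
The weights sum to 1/4.
So P(the ruby in chest 2 | the guide opened chest 3) = (1/12) / (1/4) = 1/3.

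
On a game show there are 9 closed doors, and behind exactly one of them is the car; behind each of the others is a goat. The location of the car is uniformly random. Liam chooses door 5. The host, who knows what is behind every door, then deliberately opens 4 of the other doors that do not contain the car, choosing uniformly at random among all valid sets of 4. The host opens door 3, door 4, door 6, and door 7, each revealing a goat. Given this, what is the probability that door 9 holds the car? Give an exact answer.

Consider each possible location of the car in turn.
If it is behind any of doors 1, 2, 8, and 9 (prior 1/9 each): the host has 35 equally likely choices, so probability 1/35; weight (1/9)·(1/35) = 1/315 each.
If it is behind any of doors 3, 4, 6, and 7 (prior 1/9 each): that door was opened and seen not to hold the prize — ruled out; weight (1/9)·0 = 0 each.
If it is behind door 5 (prior 1/9): the host has 70 equally likely choices, so probability 1/70; weight (1/9)·(1/70) = 1/630.
The weights sum to 1/70.
So P(the car behind door 9 | the host opened door 3, door 4, door 6, and door 7) = (1/315) / (1/70) = 2/9.

2/9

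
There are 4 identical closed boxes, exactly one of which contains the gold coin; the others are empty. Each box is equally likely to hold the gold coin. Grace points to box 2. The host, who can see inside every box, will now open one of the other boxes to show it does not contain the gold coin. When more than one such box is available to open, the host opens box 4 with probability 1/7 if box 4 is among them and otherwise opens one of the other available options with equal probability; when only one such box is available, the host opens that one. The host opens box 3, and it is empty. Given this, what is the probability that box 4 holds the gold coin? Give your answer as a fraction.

7/25

Apply Bayes' rule, conditioning on where the gold coin actually is.
If it is in box 1 (prior 1/4): box 4 is available but not opened, probability 6/7; weight (1/4)·(6/7) = 3/14.
If it is in box 2 (prior 1/4): box 4 is available but not opened; box 3 gets probability (1 − 1/7)/2 = 3/7; weight (1/4)·(3/7) = 3/28.
If it is in box 3 (prior 1/4): the host opened box 3, so this case is ruled out; weight (1/4)·0 = 0.
If it is in box 4 (prior 1/4): box 4 holds the prize so is unavailable; the host chooses uniformly among the 2 others, probability 1/2; weight (1/4)·(1/2) = 1/8.
The weights sum to 25/56.
So P(the gold coin in box 4 | the host opened box 3) = (1/8) / (25/56) = 7/25.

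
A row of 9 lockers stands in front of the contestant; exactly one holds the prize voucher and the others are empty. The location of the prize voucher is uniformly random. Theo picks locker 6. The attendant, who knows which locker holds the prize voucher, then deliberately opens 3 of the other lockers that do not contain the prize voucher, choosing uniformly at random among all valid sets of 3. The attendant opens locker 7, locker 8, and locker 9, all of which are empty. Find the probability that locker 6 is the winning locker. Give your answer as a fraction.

Apply Bayes' rule, conditioning on where the prize voucher actually is.
If it is in any of lockers 1, 2, 3, 4, and 5 (prior 1/9 each): the attendant has 35 equally likely choices, so probability 1/35; weight (1/9)·(1/35) = 1/315 each.
If it is in locker 6 (prior 1/9): the attendant has 56 equally likely choices, so probability 1/56; weight (1/9)·(1/56) = 1/504.
If it is in any of lockers 7, 8, and 9 (prior 1/9 each): that locker was opened and seen not to hold the prize — ruled out; weight (1/9)·0 = 0 each.
The weights sum to 1/56.
So P(the prize voucher in locker 6 | the attendant opened locker 7, locker 8, and locker 9) = (1/504) / (1/56) = 1/9.

1/9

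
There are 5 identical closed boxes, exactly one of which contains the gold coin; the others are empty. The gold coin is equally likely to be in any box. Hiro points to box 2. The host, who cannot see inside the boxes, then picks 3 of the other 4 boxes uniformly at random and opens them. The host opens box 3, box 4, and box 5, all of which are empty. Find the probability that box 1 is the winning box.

1/2

Apply Bayes' rule, conditioning on where the gold coin actually is.
If it is in either of boxes 1 and 2 (prior 1/5 each): the host picks exactly this set with probability 1/4 regardless, and none is the prize; weight (1/5)·(1/4) = 1/20 each.
If it is in any of boxes 3, 4, and 5 (prior 1/5 each): that box was opened and seen not to hold the prize — ruled out; weight (1/5)·0 = 0 each.
The weights sum to 1/10.
So P(the gold coin in box 1 | the host opened box 3, box 4, and box 5) = (1/20) / (1/10) = 1/2.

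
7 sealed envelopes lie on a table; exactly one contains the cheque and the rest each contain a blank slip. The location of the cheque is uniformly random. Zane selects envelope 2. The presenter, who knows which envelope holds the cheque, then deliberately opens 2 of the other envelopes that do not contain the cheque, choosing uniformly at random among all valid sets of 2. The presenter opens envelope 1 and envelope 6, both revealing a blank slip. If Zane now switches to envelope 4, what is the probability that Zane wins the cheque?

3/14

Apply Bayes' rule, conditioning on where the cheque actually is.
If it is in either of envelopes 1 and 6 (prior 1/7 each): that envelope was opened and seen not to hold the prize — ruled out; weight (1/7)·0 = 0 each.
If it is in envelope 2 (prior 1/7): the presenter has 15 equally likely choices, so probability 1/15; weight (1/7)·(1/15) = 1/105.
If it is in any of envelopes 3, 4, 5, and 7 (prior 1/7 each): the presenter has 10 equally likely choices, so probability 1/10; weight (1/7)·(1/10) = 1/70 each.
The weights sum to 1/15.
So P(the cheque in envelope 4 | the presenter opened envelope 1 and envelope 6) = (1/70) / (1/15) = 3/14.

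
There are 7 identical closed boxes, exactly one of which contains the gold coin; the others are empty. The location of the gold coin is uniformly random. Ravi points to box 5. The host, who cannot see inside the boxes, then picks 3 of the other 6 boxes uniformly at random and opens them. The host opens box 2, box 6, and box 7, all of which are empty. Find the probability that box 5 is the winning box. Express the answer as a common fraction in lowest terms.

Condition on the true location of the gold coin.
If it is in any of boxes 1, 3, 4, and 5 (prior 1/7 each): the host picks exactly this set with probability 1/20 regardless, and none is the prize; weight (1/7)·(1/20) = 1/140 each.
If it is in any of boxes 2, 6, and 7 (prior 1/7 each): that box was opened and seen not to hold the prize — ruled out; weight (1/7)·0 = 0 each.
The weights sum to 1/35.
So P(the gold coin in box 5 | the host opened box 2, box 6, and box 7) = (1/140) / (1/35) = 1/4.

1/4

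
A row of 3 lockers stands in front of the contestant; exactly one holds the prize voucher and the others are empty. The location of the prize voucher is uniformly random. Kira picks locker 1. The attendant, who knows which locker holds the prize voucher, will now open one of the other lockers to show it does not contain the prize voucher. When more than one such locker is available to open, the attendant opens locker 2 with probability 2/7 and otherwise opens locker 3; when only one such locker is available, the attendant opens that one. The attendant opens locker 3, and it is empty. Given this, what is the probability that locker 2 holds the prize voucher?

7/12

Consider each possible location of the prize voucher in turn.
If it is in locker 1 (prior 1/3): locker 2 is available but not opened, probability 5/7; weight (1/3)·(5/7) = 5/21.
If it is in locker 2 (prior 1/3): only locker 3 is available, probability 1; weight (1/3)·1 = 1/3.
If it is in locker 3 (prior 1/3): the attendant opened locker 3, so this case is ruled out; weight (1/3)·0 = 0.
The weights sum to 4/7.
So P(the prize voucher in locker 2 | the attendant opened locker 3) = (1/3) / (4/7) = 7/12.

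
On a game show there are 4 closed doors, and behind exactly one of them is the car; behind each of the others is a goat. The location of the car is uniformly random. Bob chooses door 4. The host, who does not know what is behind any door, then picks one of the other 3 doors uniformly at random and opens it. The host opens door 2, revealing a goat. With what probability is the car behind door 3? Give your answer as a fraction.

Consider each possible location of the car in turn.
If it is behind any of doors 1, 3, and 4 (prior 1/4 each): the host picks door 2 with probability 1/3 regardless, and it is not the prize; weight (1/4)·(1/3) = 1/12 each.
If it is behind door 2 (prior 1/4): the host opened door 2, so this case is ruled out; weight (1/4)·0 = 0.
The weights sum to 1/4.
So P(the car behind door 3 | the host opened door 2) = (1/12) / (1/4) = 1/3.

1/3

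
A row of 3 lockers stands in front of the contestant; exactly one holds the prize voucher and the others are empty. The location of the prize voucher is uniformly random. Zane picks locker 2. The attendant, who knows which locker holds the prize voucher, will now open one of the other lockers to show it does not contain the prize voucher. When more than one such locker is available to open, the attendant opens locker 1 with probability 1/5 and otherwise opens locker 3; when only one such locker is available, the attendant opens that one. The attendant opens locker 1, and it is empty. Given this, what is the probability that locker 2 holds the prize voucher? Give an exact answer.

1/6

Consider each possible location of the prize voucher in turn.
If it is in locker 1 (prior 1/3): the attendant opened locker 1, so this case is ruled out; weight (1/3)·0 = 0.
If it is in locker 2 (prior 1/3): locker 1 is available, opened with probability 1/5; weight (1/3)·(1/5) = 1/15.
If it is in locker 3 (prior 1/3): only locker 1 is available, probability 1; weight (1/3)·1 = 1/3.
The weights sum to 2/5.
So P(the prize voucher in locker 2 | the attendant opened locker 1) = (1/15) / (2/5) = 1/6.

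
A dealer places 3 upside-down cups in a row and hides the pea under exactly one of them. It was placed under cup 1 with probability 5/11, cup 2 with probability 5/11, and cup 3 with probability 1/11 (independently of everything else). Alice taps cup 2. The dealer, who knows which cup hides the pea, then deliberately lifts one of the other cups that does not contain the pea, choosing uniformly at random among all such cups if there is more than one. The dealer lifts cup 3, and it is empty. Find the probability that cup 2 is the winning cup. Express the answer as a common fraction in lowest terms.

Apply Bayes' rule, conditioning on where the pea actually is.
If it is under cup 1 (prior 5/11): the dealer has no choice, probability 1; weight (5/11)·1 = 5/11.
If it is under cup 2 (prior 5/11): the dealer has 2 equally likely choices, so probability 1/2; weight (5/11)·(1/2) = 5/22.
If it is under cup 3 (prior 1/11): the dealer opened cup 3, so this case is ruled out; weight (1/11)·0 = 0.
The weights sum to 15/22.
So P(the pea under cup 2 | the dealer opened cup 3) = (5/22) / (15/22) = 1/3.

1/3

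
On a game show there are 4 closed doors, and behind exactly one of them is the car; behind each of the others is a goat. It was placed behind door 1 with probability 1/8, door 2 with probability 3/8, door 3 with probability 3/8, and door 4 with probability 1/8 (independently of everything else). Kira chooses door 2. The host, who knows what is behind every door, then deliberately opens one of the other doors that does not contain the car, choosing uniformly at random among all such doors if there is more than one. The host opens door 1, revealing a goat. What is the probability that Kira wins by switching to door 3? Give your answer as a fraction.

Apply Bayes' rule, conditioning on where the car actually is.
If it is behind door 1 (prior 1/8): the host opened door 1, so this case is ruled out; weight (1/8)·0 = 0.
If it is behind door 2 (prior 3/8): the host has 3 equally likely choices, so probability 1/3; weight (3/8)·(1/3) = 1/8.
If it is behind door 3 (prior 3/8): the host has 2 equally likely choices, so probability 1/2; weight (3/8)·(1/2) = 3/16.
If it is behind door 4 (prior 1/8): the host has 2 equally likely choices, so probability 1/2; weight (1/8)·(1/2) = 1/16.
The weights sum to 3/8.
So P(the car behind door 3 | the host opened door 1) = (3/16) / (3/8) = 1/2.

1/2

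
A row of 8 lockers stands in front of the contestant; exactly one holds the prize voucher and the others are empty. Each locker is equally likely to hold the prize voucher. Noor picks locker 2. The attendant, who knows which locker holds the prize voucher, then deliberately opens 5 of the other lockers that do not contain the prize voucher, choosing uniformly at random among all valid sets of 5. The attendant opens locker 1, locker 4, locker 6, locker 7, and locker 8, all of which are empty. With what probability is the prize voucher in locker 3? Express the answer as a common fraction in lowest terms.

7/16

Apply Bayes' rule, conditioning on where the prize voucher actually is.
If it is in any of lockers 1, 4, 6, 7, and 8 (prior 1/8 each): that locker was opened and seen not to hold the prize — ruled out; weight (1/8)·0 = 0 each.
If it is in locker 2 (prior 1/8): the attendant has 21 equally likely choices, so probability 1/21; weight (1/8)·(1/21) = 1/168.
If it is in either of lockers 3 and 5 (prior 1/8 each): the attendant has 6 equally likely choices, so probability 1/6; weight (1/8)·(1/6) = 1/48 each.
The weights sum to 1/21.
So P(the prize voucher in locker 3 | the attendant opened locker 1, locker 4, locker 6, locker 7, and locker 8) = (1/48) / (1/21) = 7/16.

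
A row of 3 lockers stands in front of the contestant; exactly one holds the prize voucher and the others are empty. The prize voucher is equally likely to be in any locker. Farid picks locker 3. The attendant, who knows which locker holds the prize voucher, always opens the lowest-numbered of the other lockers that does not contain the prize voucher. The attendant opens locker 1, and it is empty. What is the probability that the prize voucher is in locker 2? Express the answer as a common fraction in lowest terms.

1/2

Consider each possible location of the prize voucher in turn.
If it is in locker 1 (prior 1/3): the attendant opened locker 1, so this case is ruled out; weight (1/3)·0 = 0.
If it is in either of lockers 2 and 3 (prior 1/3 each): locker 1 is the lowest-numbered option available, probability 1; weight (1/3)·1 = 1/3 each.
The weights sum to 2/3.
So P(the prize voucher in locker 2 | the attendant opened locker 1) = (1/3) / (2/3) = 1/2.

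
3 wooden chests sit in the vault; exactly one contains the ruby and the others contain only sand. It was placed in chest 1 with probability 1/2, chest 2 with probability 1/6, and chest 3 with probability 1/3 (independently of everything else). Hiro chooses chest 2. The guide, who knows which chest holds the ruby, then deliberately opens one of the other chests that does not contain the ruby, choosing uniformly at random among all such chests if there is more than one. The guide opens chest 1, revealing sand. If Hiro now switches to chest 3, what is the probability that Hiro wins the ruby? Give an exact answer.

Condition on the true location of the ruby.
If it is in chest 1 (prior 1/2): the guide opened chest 1, so this case is ruled out; weight (1/2)·0 = 0.
If it is in chest 2 (prior 1/6): the guide has 2 equally likely choices, so probability 1/2; weight (1/6)·(1/2) = 1/12.
If it is in chest 3 (prior 1/3): the guide has no choice, probability 1; weight (1/3)·1 = 1/3.
The weights sum to 5/12.
So P(the ruby in chest 3 | the guide opened chest 1) = (1/3) / (5/12) = 4/5.

4/5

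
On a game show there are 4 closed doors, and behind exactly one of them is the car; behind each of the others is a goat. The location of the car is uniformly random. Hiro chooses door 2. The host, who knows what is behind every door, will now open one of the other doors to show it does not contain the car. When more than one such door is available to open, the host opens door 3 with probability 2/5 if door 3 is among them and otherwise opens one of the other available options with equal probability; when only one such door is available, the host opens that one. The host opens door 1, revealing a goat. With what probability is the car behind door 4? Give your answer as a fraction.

3/7

Condition on the true location of the car.
If it is behind door 1 (prior 1/4): the host opened door 1, so this case is ruled out; weight (1/4)·0 = 0.
If it is behind door 2 (prior 1/4): door 3 is available but not opened; door 1 gets probability (1 − 2/5)/2 = 3/10; weight (1/4)·(3/10) = 3/40.
If it is behind door 3 (prior 1/4): door 3 holds the prize so is unavailable; the host chooses uniformly among the 2 others, probability 1/2; weight (1/4)·(1/2) = 1/8.
If it is behind door 4 (prior 1/4): door 3 is available but not opened, probability 3/5; weight (1/4)·(3/5) = 3/20.
The weights sum to 7/20.
So P(the car behind door 4 | the host opened door 1) = (3/20) / (7/20) = 3/7.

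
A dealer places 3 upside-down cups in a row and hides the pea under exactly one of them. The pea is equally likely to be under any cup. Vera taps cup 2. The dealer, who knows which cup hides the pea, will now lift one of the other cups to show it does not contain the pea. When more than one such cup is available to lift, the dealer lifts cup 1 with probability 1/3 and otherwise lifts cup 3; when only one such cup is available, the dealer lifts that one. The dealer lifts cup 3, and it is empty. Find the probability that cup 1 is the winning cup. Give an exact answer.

Condition on the true location of the pea.
If it is under cup 1 (prior 1/3): only cup 3 is available, probability 1; weight (1/3)·1 = 1/3.
If it is under cup 2 (prior 1/3): cup 1 is available but not opened, probability 2/3; weight (1/3)·(2/3) = 2/9.
If it is under cup 3 (prior 1/3): the dealer opened cup 3, so this case is ruled out; weight (1/3)·0 = 0.
The weights sum to 5/9.
So P(the pea under cup 1 | the dealer opened cup 3) = (1/3) / (5/9) = 3/5.

3/5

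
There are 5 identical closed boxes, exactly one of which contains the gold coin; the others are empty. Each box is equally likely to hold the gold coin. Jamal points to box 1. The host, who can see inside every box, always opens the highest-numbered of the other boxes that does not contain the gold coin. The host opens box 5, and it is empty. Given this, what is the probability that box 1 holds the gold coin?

Consider each possible location of the gold coin in turn.
If it is in any of boxes 1, 2, 3, and 4 (prior 1/5 each): box 5 is the highest-numbered option available, probability 1; weight (1/5)·1 = 1/5 each.
If it is in box 5 (prior 1/5): the host opened box 5, so this case is ruled out; weight (1/5)·0 = 0.
The weights sum to 4/5.
So P(the gold coin in box 1 | the host opened box 5) = (1/5) / (4/5) = 1/4.

1/4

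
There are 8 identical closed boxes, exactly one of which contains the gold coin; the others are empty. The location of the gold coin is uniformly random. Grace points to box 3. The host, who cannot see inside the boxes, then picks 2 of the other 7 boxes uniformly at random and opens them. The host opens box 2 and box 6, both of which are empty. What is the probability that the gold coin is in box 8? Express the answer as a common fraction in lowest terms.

Because the host chose which boxes to open without knowing where the gold coin is, the choice is independent of the prize location. Learning that none of the 2 opened boxes holds the gold coin simply rules out those 2 locations and leaves the remaining 6 boxes still equally likely by symmetry.
So P(the gold coin in box 8) = 1/6.

1/6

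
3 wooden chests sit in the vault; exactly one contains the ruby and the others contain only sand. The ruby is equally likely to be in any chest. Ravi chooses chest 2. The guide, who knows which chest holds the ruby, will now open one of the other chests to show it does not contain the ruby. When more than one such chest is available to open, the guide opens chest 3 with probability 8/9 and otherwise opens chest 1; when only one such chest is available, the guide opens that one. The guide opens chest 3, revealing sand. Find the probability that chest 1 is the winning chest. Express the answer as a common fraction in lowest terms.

9/17

Apply Bayes' rule, conditioning on where the ruby actually is.
If it is in chest 1 (prior 1/3): only chest 3 is available, probability 1; weight (1/3)·1 = 1/3.
If it is in chest 2 (prior 1/3): chest 3 is available, opened with probability 8/9; weight (1/3)·(8/9) = 8/27.
If it is in chest 3 (prior 1/3): the guide opened chest 3, so this case is ruled out; weight (1/3)·0 = 0.
The weights sum to 17/27.
So P(the ruby in chest 1 | the guide opened chest 3) = (1/3) / (17/27) = 9/17.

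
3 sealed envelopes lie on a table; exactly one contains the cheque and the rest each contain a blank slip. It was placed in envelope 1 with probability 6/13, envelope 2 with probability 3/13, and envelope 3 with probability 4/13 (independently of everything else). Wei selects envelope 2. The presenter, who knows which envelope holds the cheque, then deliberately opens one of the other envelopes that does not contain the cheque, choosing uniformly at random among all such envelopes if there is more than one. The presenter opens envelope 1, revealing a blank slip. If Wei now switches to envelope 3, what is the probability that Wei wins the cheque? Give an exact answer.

Consider each possible location of the cheque in turn.
If it is in envelope 1 (prior 6/13): the presenter opened envelope 1, so this case is ruled out; weight (6/13)·0 = 0.
If it is in envelope 2 (prior 3/13): the presenter has 2 equally likely choices, so probability 1/2; weight (3/13)·(1/2) = 3/26.
If it is in envelope 3 (prior 4/13): the presenter has no choice, probability 1; weight (4/13)·1 = 4/13.
The weights sum to 11/26.
So P(the cheque in envelope 3 | the presenter opened envelope 1) = (4/13) / (11/26) = 8/11.

8/11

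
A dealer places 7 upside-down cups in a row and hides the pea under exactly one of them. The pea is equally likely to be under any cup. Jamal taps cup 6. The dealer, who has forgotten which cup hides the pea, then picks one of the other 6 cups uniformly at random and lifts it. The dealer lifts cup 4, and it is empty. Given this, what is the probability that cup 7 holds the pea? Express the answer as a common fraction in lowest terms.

1/6

Consider each possible location of the pea in turn.
If it is under any of cups 1, 2, 3, 5, 6, and 7 (prior 1/7 each): the dealer picks cup 4 with probability 1/6 regardless, and it is not the prize; weight (1/7)·(1/6) = 1/42 each.
If it is under cup 4 (prior 1/7): the dealer opened cup 4, so this case is ruled out; weight (1/7)·0 = 0.
The weights sum to 1/7.
So P(the pea under cup 7 | the dealer opened cup 4) = (1/42) / (1/7) = 1/6.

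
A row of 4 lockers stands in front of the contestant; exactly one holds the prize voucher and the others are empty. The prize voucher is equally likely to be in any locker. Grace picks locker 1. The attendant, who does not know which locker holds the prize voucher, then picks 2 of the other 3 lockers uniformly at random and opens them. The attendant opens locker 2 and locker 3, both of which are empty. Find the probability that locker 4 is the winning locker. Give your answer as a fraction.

Condition on the true location of the prize voucher.
If it is in either of lockers 1 and 4 (prior 1/4 each): the attendant picks exactly this set with probability 1/3 regardless, and none is the prize; weight (1/4)·(1/3) = 1/12 each.
If it is in either of lockers 2 and 3 (prior 1/4 each): that locker was opened and seen not to hold the prize — ruled out; weight (1/4)·0 = 0 each.
The weights sum to 1/6.
So P(the prize voucher in locker 4 | the attendant opened locker 2 and locker 3) = (1/12) / (1/6) = 1/2.

1/2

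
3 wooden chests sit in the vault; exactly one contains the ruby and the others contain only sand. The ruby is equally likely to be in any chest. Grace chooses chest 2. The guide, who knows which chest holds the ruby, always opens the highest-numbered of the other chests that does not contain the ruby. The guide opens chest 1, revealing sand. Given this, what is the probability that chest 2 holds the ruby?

0

Consider each possible location of the ruby in turn.
If it is in chest 1 (prior 1/3): the guide opened chest 1, so this case is ruled out; weight (1/3)·0 = 0.
If it is in chest 2 (prior 1/3): the guide would have opened chest 3 instead, probability 0; weight (1/3)·0 = 0.
If it is in chest 3 (prior 1/3): chest 1 is the highest-numbered option available, probability 1; weight (1/3)·1 = 1/3.
The weights sum to 1/3.
So P(the ruby in chest 2 | the guide opened chest 1) = 0 / (1/3) = 0.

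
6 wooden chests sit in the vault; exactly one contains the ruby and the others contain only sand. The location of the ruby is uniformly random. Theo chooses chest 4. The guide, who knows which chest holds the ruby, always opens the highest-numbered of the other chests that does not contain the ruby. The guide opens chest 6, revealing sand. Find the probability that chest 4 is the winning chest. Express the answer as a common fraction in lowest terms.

1/5

Consider each possible location of the ruby in turn.
If it is in any of chests 1, 2, 3, 4, and 5 (prior 1/6 each): chest 6 is the highest-numbered option available, probability 1; weight (1/6)·1 = 1/6 each.
If it is in chest 6 (prior 1/6): the guide opened chest 6, so this case is ruled out; weight (1/6)·0 = 0.
The weights sum to 5/6.
So P(the ruby in chest 4 | the guide opened chest 6) = (1/6) / (5/6) = 1/5.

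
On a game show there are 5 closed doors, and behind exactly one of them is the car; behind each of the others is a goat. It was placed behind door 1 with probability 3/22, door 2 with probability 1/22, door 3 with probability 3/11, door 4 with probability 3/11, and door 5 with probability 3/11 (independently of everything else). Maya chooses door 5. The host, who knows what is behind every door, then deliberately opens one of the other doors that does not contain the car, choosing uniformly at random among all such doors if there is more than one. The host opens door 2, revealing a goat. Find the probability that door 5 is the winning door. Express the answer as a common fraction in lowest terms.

Apply Bayes' rule, conditioning on where the car actually is.
If it is behind door 1 (prior 3/22): the host has 3 equally likely choices, so probability 1/3; weight (3/22)·(1/3) = 1/22.
If it is behind door 2 (prior 1/22): the host opened door 2, so this case is ruled out; weight (1/22)·0 = 0.
If it is behind either of doors 3 and 4 (prior 3/11 each): the host has 3 equally likely choices, so probability 1/3; weight (3/11)·(1/3) = 1/11 each.
If it is behind door 5 (prior 3/11): the host has 4 equally likely choices, so probability 1/4; weight (3/11)·(1/4) = 3/44.
The weights sum to 13/44.
So P(the car behind door 5 | the host opened door 2) = (3/44) / (13/44) = 3/13.

3/13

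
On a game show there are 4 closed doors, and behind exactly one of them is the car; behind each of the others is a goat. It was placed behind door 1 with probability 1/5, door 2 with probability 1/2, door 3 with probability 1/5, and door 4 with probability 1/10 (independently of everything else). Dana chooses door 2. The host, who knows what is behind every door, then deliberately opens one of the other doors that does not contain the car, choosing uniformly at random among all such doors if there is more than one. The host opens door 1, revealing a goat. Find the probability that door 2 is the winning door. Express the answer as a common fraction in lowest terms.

Apply Bayes' rule, conditioning on where the car actually is.
If it is behind door 1 (prior 1/5): the host opened door 1, so this case is ruled out; weight (1/5)·0 = 0.
If it is behind door 2 (prior 1/2): the host has 3 equally likely choices, so probability 1/3; weight (1/2)·(1/3) = 1/6.
If it is behind door 3 (prior 1/5): the host has 2 equally likely choices, so probability 1/2; weight (1/5)·(1/2) = 1/10.
If it is behind door 4 (prior 1/10): the host has 2 equally likely choices, so probability 1/2; weight (1/10)·(1/2) = 1/20.
The weights sum to 19/60.
So P(the car behind door 2 | the host opened door 1) = (1/6) / (19/60) = 10/19.

10/19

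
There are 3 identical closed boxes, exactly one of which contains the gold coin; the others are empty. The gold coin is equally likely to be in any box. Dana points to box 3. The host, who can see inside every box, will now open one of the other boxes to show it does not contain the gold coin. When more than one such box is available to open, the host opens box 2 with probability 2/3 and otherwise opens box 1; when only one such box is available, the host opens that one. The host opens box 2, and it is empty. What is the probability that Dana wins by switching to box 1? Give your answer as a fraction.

Consider each possible location of the gold coin in turn.
If it is in box 1 (prior 1/3): only box 2 is available, probability 1; weight (1/3)·1 = 1/3.
If it is in box 2 (prior 1/3): the host opened box 2, so this case is ruled out; weight (1/3)·0 = 0.
If it is in box 3 (prior 1/3): box 2 is available, opened with probability 2/3; weight (1/3)·(2/3) = 2/9.
The weights sum to 5/9.
So P(the gold coin in box 1 | the host opened box 2) = (1/3) / (5/9) = 3/5.

3/5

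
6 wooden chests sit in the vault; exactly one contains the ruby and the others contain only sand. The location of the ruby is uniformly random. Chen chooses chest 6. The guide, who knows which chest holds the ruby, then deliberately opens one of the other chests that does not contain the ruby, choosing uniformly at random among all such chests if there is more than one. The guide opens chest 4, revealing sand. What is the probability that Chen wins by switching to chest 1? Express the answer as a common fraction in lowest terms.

Consider each possible location of the ruby in turn.
If it is in any of chests 1, 2, 3, and 5 (prior 1/6 each): the guide has 4 equally likely choices, so probability 1/4; weight (1/6)·(1/4) = 1/24 each.
If it is in chest 4 (prior 1/6): the guide opened chest 4, so this case is ruled out; weight (1/6)·0 = 0.
If it is in chest 6 (prior 1/6): the guide has 5 equally likely choices, so probability 1/5; weight (1/6)·(1/5) = 1/30.
The weights sum to 1/5.
So P(the ruby in chest 1 | the guide opened chest 4) = (1/24) / (1/5) = 5/24.

5/24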